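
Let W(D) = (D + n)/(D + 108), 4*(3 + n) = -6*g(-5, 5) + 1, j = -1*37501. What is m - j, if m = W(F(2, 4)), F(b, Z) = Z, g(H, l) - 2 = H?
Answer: 16800471/448 ≈ 37501.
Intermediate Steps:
g(H, l) = 2 + H
j = -37501
n = 7/4 (n = -3 + (-6*(2 - 5) + 1)/4 = -3 + (-6*(-3) + 1)/4 = -3 + (18 + 1)/4 = -3 + (1/4)*19 = -3 + 19/4 = 7/4 ≈ 1.7500)
W(D) = (7/4 + D)/(108 + D) (W(D) = (D + 7/4)/(D + 108) = (7/4 + D)/(108 + D))
m = 23/448 (m = (7/4 + 4)/(108 + 4) = (23/4)/112 = (1/112)*(23/4) = 23/448 ≈ 0.051339)
m - j = 23/448 - 1*(-37501) = 23/448 + 37501 = 16800471/448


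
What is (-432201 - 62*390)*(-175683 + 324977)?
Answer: -68134945014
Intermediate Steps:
(-432201 - 62*390)*(-175683 + 324977) = (-432201 - 24180)*149294 = -456381*149294 = -68134945014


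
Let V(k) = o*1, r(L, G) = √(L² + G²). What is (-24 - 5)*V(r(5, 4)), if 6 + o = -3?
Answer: 261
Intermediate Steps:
o = -9 (o = -6 - 3 = -9)
r(L, G) = √(G² + L²)
V(k) = -9 (V(k) = -9*1 = -9)
(-24 - 5)*V(r(5, 4)) = (-24 - 5)*(-9) = -29*(-9) = 261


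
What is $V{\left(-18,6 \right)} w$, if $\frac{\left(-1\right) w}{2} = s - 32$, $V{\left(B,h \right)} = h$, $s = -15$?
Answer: $564$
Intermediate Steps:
$w = 94$ ($w = - 2 \left(-15 - 32\right) = \left(-2\right) \left(-47\right) = 94$)
$V{\left(-18,6 \right)} w = 6 \cdot 94 = 564$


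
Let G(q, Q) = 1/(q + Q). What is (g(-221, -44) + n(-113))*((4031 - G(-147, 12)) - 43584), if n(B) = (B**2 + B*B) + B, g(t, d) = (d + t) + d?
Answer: -44703583288/45 ≈ -9.9341e+8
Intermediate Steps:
G(q, Q) = 1/(Q + q)
g(t, d) = t + 2*d
n(B) = B + 2*B**2 (n(B) = (B**2 + B**2) + B = 2*B**2 + B = B + 2*B**2)
(g(-221, -44) + n(-113))*((4031 - G(-147, 12)) - 43584) = ((-221 + 2*(-44)) - 113*(1 + 2*(-113)))*((4031 - 1/(12 - 147)) - 43584) = ((-221 - 88) - 113*(1 - 226))*((4031 - 1/(-135)) - 43584) = (-309 - 113*(-225))*((4031 - 1*(-1/135)) - 43584) = (-309 + 25425)*((4031 + 1/135) - 43584) = 25116*(544186/135 - 43584) = 25116*(-5339654/135) = -44703583288/45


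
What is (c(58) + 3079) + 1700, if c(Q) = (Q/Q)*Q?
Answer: 4837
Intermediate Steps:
c(Q) = Q (c(Q) = 1*Q = Q)
(c(58) + 3079) + 1700 = (58 + 3079) + 1700 = 3137 + 1700 = 4837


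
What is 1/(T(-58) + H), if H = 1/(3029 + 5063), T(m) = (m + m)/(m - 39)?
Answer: 784924/938769 ≈ 0.83612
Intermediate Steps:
T(m) = 2*m/(-39 + m) (T(m) = (2*m)/(-39 + m) = 2*m/(-39 + m))
H = 1/8092 ≈ 0.00012358
1/(T(-58) + H) = 1/(2*(-58)/(-39 - 58) + 1/8092) = 1/(2*(-58)/(-97) + 1/8092) = 1/(2*(-58)*(-1/97) + 1/8092) = 1/(116/97 + 1/8092) = 1/(938769/784924) = 784924/938769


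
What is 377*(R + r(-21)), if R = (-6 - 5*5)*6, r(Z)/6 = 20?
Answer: -24882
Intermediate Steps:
r(Z) = 120 (r(Z) = 6*20 = 120)
R = -186 (R = (-6 - 25)*6 = -31*6 = -186)
377*(R + r(-21)) = 377*(-186 + 120) = 377*(-66) = -24882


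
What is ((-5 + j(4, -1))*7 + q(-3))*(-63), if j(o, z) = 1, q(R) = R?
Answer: 1953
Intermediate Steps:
((-5 + j(4, -1))*7 + q(-3))*(-63) = ((-5 + 1)*7 - 3)*(-63) = (-4*7 - 3)*(-63) = (-28 - 3)*(-63) = -31*(-63) = 1953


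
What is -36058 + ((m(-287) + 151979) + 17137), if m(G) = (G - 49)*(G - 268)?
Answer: 319538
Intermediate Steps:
m(G) = (-268 + G)*(-49 + G) (m(G) = (-49 + G)*(-268 + G) = (-268 + G)*(-49 + G))
-36058 + ((m(-287) + 151979) + 17137) = -36058 + (((13132 + (-287)² - 317*(-287)) + 151979) + 17137) = -36058 + (((13132 + 82369 + 90979) + 151979) + 17137) = -36058 + ((186480 + 151979) + 17137) = -36058 + (338459 + 17137) = -36058 + 355596 = 319538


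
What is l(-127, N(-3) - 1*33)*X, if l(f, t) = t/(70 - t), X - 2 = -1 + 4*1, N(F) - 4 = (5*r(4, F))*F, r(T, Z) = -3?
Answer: 40/27 ≈ 1.4815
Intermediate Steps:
N(F) = 4 - 15*F (N(F) = 4 + (5*(-3))*F = 4 - 15*F)
X = 5 (X = 2 + (-1 + 4*1) = 2 + (-1 + 4) = 2 + 3 = 5)
l(-127, N(-3) - 1*33)*X = -((4 - 15*(-3)) - 1*33)/(-70 + ((4 - 15*(-3)) - 1*33))*5 = -((4 + 45) - 33)/(-70 + ((4 + 45) - 33))*5 = -(49 - 33)/(-70 + (49 - 33))*5 = -1*16/(-70 + 16)*5 = -1*16/(-54)*5 = -1*16*(-1/54)*5 = (8/27)*5 = 40/27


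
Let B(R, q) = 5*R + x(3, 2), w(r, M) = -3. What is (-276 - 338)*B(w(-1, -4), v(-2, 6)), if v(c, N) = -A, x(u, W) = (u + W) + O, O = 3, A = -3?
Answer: 4298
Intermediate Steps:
x(u, W) = 3 + W + u (x(u, W) = (u + W) + 3 = (W + u) + 3 = 3 + W + u)
v(c, N) = 3 (v(c, N) = -1*(-3) = 3)
B(R, q) = 8 + 5*R (B(R, q) = 5*R + (3 + 2 + 3) = 5*R + 8 = 8 + 5*R)
(-276 - 338)*B(w(-1, -4), v(-2, 6)) = (-276 - 338)*(8 + 5*(-3)) = -614*(8 - 15) = -614*(-7) = 4298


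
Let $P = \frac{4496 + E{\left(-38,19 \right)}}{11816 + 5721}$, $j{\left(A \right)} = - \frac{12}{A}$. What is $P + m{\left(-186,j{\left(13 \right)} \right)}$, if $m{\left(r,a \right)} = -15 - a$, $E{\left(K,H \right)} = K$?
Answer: $- \frac{242409}{17537} \approx -13.823$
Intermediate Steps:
$P = \frac{4458}{17537}$ ($P = \frac{4496 - 38}{11816 + 5721} = \frac{4458}{17537} \approx 0.25421$)
$P + m{\left(-186,j{\left(13 \right)} \right)} = \frac{4458}{17537} - \left(15 - \frac{12}{13}\right) = \frac{4458}{17537} - \frac{183}{13} = - \frac{242409}{17537}$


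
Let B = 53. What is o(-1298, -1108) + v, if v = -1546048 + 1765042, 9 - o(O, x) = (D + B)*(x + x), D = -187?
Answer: -77941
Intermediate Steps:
o(O, x) = 9 + 268*x (o(O, x) = 9 - (-187 + 53)*(x + x) = 9 - (-134)*2*x = 9 - (-268)*x = 9 + 268*x)
v = 218994
o(-1298, -1108) + v = (9 + 268*(-1108)) + 218994 = (9 - 296944) + 218994 = -296935 + 218994 = -77941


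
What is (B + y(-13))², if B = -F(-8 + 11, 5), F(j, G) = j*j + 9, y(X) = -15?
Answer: 1089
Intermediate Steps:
F(j, G) = 9 + j² (F(j, G) = j² + 9 = 9 + j²)
B = -18 (B = -(9 + (-8 + 11)²) = -(9 + 3²) = -(9 + 9) = -1*18 = -18)
(B + y(-13))² = (-18 - 15)² = (-33)² = 1089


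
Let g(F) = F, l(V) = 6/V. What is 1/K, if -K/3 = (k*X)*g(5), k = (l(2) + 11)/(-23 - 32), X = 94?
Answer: 11/3948 ≈ 0.0027862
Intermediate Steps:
k = -14/55 (k = (6/2 + 11)/(-23 - 32) = (6*(½) + 11)/(-55) = (3 + 11)*(-1/55) = 14*(-1/55) = -14/55 ≈ -0.25455)
K = 3948/11 (K = -3*(-14/55*94)*5 = -(-3948)*5/55 = -3*(-1316/11) = 3948/11 ≈ 358.91)
1/K = 1/(3948/11) = 11/3948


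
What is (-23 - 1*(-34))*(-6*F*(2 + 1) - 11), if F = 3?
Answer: -715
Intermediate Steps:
(-23 - 1*(-34))*(-6*F*(2 + 1) - 11) = (-23 - 1*(-34))*(-18*(2 + 1) - 11) = (-23 + 34)*(-18*3 - 11) = 11*(-6*9 - 11) = 11*(-54 - 11) = 11*(-65) = -715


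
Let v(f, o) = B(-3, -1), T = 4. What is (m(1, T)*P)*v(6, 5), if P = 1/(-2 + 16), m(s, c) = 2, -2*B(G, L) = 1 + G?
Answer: 1/7 ≈ 0.14286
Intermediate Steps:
B(G, L) = -1/2 - G/2 (B(G, L) = -(1 + G)/2 = -1/2 - G/2)
v(f, o) = 1 (v(f, o) = -1/2 - 1/2*(-3) = -1/2 + 3/2 = 1)
P = 1/14 ≈ 0.071429
(m(1, T)*P)*v(6, 5) = (2*(1/14))*1 = (1/7)*1 = 1/7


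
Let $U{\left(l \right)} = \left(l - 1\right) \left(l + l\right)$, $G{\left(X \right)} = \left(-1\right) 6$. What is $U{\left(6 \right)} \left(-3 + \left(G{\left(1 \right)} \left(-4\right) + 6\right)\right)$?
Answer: $1620$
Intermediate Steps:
$G{\left(X \right)} = -6$
$U{\left(l \right)} = 2 l \left(-1 + l\right)$ ($U{\left(l \right)} = \left(-1 + l\right) 2 l = 2 l \left(-1 + l\right)$)
$U{\left(6 \right)} \left(-3 + \left(G{\left(1 \right)} \left(-4\right) + 6\right)\right) = 2 \cdot 6 \left(-1 + 6\right) \left(-3 + \left(\left(-6\right) \left(-4\right) + 6\right)\right) = 2 \cdot 6 \cdot 5 \left(-3 + \left(24 + 6\right)\right) = 60 \left(-3 + 30\right) = 60 \cdot 27 = 1620$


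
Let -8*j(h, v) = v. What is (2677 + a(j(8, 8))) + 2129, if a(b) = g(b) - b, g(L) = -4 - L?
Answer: 4804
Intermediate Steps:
j(h, v) = -v/8
a(b) = -4 - 2*b (a(b) = (-4 - b) - b = -4 - 2*b)
(2677 + a(j(8, 8))) + 2129 = (2677 + (-4 - (-1)*8/4)) + 2129 = (2677 + (-4 - 2*(-1))) + 2129 = (2677 + (-4 + 2)) + 2129 = (2677 - 2) + 2129 = 2675 + 2129 = 4804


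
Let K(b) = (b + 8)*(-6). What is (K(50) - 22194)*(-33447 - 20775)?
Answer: 1222272324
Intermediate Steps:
K(b) = -48 - 6*b (K(b) = (8 + b)*(-6) = -48 - 6*b)
(K(50) - 22194)*(-33447 - 20775) = ((-48 - 6*50) - 22194)*(-33447 - 20775) = ((-48 - 300) - 22194)*(-54222) = (-348 - 22194)*(-54222) = -22542*(-54222) = 1222272324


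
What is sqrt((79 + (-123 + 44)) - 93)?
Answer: I*sqrt(93) ≈ 9.6436*I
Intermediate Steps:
sqrt((79 + (-123 + 44)) - 93) = sqrt((79 - 79) - 93) = sqrt(0 - 93) = sqrt(-93) = I*sqrt(93)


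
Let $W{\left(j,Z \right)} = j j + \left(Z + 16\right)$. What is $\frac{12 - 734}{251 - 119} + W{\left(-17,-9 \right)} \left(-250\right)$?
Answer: $- \frac{4884361}{66} \approx -74006.0$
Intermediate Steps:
$W{\left(j,Z \right)} = 16 + Z + j^{2}$ ($W{\left(j,Z \right)} = j^{2} + \left(16 + Z\right) = 16 + Z + j^{2}$)
$\frac{12 - 734}{251 - 119} + W{\left(-17,-9 \right)} \left(-250\right) = \frac{12 - 734}{251 - 119} + \left(16 - 9 + \left(-17\right)^{2}\right) \left(-250\right) = - \frac{722}{132} + \left(16 - 9 + 289\right) \left(-250\right) = \left(-722\right) \frac{1}{132} + 296 \left(-250\right) = - \frac{361}{66} - 74000 = - \frac{4884361}{66}$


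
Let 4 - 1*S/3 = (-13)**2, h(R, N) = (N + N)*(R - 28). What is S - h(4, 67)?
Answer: 2721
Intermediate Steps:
h(R, N) = 2*N*(-28 + R) (h(R, N) = (2*N)*(-28 + R) = 2*N*(-28 + R))
S = -495 (S = 12 - 3*(-13)**2 = 12 - 3*169 = 12 - 507 = -495)
S - h(4, 67) = -495 - 2*67*(-28 + 4) = -495 - 2*67*(-24) = -495 - 1*(-3216) = -495 + 3216 = 2721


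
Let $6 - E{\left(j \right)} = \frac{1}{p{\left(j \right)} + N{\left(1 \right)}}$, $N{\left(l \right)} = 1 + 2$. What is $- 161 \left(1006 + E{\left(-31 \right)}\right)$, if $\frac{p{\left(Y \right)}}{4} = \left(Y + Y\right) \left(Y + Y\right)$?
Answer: $- \frac{357961581}{2197} \approx -1.6293 \cdot 10^{5}$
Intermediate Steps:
$N{\left(l \right)} = 3$
$p{\left(Y \right)} = 16 Y^{2}$ ($p{\left(Y \right)} = 4 \left(Y + Y\right) \left(Y + Y\right) = 4 \cdot 2 Y 2 Y = 4 \cdot 4 Y^{2} = 16 Y^{2}$)
$E{\left(j \right)} = 6 - \frac{1}{3 + 16 j^{2}}$ ($E{\left(j \right)} = 6 - \frac{1}{16 j^{2} + 3} = 6 - \frac{1}{3 + 16 j^{2}}$)
$- 161 \left(1006 + E{\left(-31 \right)}\right) = - 161 \left(1006 + \frac{17 + 96 \left(-31\right)^{2}}{3 + 16 \left(-31\right)^{2}}\right) = - 161 \left(1006 + \frac{17 + 96 \cdot 961}{3 + 16 \cdot 961}\right) = - 161 \left(1006 + \frac{17 + 92256}{3 + 15376}\right) = - 161 \left(1006 + \frac{1}{15379} \cdot 92273\right) = - 161 \left(1006 + \frac{92273}{15379}\right) = \left(-161\right) \frac{15563547}{15379} = - \frac{357961581}{2197}$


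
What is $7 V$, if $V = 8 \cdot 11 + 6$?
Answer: $658$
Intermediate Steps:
$V = 94$ ($V = 88 + 6 = 94$)
$7 V = 7 \cdot 94 = 658$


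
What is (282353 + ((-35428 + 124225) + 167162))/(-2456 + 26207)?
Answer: 538312/23751 ≈ 22.665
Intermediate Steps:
(282353 + ((-35428 + 124225) + 167162))/(-2456 + 26207) = (282353 + (88797 + 167162))/23751 = (282353 + 255959)*(1/23751) = 538312*(1/23751) = 538312/23751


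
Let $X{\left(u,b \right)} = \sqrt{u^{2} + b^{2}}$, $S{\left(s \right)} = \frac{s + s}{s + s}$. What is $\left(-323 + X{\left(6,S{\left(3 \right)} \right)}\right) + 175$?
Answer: $-148 + \sqrt{37} \approx -141.92$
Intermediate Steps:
$S{\left(s \right)} = 1$ ($S{\left(s \right)} = \frac{2 s}{2 s} = 2 s \frac{1}{2 s} = 1$)
$X{\left(u,b \right)} = \sqrt{b^{2} + u^{2}}$
$\left(-323 + X{\left(6,S{\left(3 \right)} \right)}\right) + 175 = \left(-323 + \sqrt{1^{2} + 6^{2}}\right) + 175 = \left(-323 + \sqrt{1 + 36}\right) + 175 = \left(-323 + \sqrt{37}\right) + 175 = -148 + \sqrt{37}$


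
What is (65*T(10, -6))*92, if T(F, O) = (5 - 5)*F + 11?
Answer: 65780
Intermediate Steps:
T(F, O) = 11 (T(F, O) = 0*F + 11 = 0 + 11 = 11)
(65*T(10, -6))*92 = (65*11)*92 = 715*92 = 65780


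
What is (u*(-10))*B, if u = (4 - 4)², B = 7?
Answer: 0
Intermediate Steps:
u = 0 (u = 0² = 0)
(u*(-10))*B = (0*(-10))*7 = 0*7 = 0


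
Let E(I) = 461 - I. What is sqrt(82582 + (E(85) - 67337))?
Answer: sqrt(15621) ≈ 124.98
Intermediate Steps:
sqrt(82582 + (E(85) - 67337)) = sqrt(82582 + ((461 - 1*85) - 67337)) = sqrt(82582 + ((461 - 85) - 67337)) = sqrt(82582 + (376 - 67337)) = sqrt(82582 - 66961) = sqrt(15621)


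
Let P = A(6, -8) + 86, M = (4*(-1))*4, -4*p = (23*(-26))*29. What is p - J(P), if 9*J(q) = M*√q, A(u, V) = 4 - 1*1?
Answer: 8671/2 + 16*√89/9 ≈ 4352.3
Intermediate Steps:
A(u, V) = 3 (A(u, V) = 4 - 1 = 3)
p = 8671/2 (p = -23*(-26)*29/4 = -(-299)*29/2 = -¼*(-17342) = 8671/2 ≈ 4335.5)
M = -16 (M = -4*4 = -16)
P = 89 (P = 3 + 86 = 89)
J(q) = -16*√q/9 (J(q) = (-16*√q)/9 = -16*√q/9)
p - J(P) = 8671/2 - (-16)*√89/9 = 8671/2 + 16*√89/9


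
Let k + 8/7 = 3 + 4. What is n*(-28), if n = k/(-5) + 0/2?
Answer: 164/5 ≈ 32.800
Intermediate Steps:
k = 41/7 (k = -8/7 + (3 + 4) = -8/7 + 7 = 41/7 ≈ 5.8571)
n = -41/35 (n = (41/7)/(-5) + 0/2 = (41/7)*(-1/5) + 0*(1/2) = -41/35 + 0 = -41/35 ≈ -1.1714)
n*(-28) = -41/35*(-28) = 164/5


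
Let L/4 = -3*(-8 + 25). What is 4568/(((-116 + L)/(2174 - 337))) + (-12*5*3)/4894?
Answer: -2566727969/97880 ≈ -26223.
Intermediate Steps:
L = -204 (L = 4*(-3*(-8 + 25)) = 4*(-3*17) = 4*(-51) = -204)
4568/(((-116 + L)/(2174 - 337))) + (-12*5*3)/4894 = 4568/(((-116 - 204)/(2174 - 337))) + (-12*5*3)/4894 = 4568/((-320/1837)) - 60*3*(1/4894) = 4568/((-320*1/1837)) - 180*1/4894 = 4568/(-320/1837) - 90/2447 = 4568*(-1837/320) - 90/2447 = -1048927/40 - 90/2447 = -2566727969/97880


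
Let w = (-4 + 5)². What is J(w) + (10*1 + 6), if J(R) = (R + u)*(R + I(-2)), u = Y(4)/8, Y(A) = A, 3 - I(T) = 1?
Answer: 41/2 ≈ 20.500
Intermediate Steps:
I(T) = 2 (I(T) = 3 - 1*1 = 3 - 1 = 2)
w = 1 (w = 1² = 1)
u = ½ (u = 4/8 = 4*(⅛) = ½ ≈ 0.50000)
J(R) = (½ + R)*(2 + R) (J(R) = (R + ½)*(R + 2) = (½ + R)*(2 + R))
J(w) + (10*1 + 6) = (1 + 1² + (5/2)*1) + (10*1 + 6) = (1 + 1 + 5/2) + (10 + 6) = 9/2 + 16 = 41/2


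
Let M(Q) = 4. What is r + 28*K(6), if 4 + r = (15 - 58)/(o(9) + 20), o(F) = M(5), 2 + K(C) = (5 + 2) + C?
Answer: 7253/24 ≈ 302.21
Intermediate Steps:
K(C) = 5 + C (K(C) = -2 + ((5 + 2) + C) = -2 + (7 + C) = 5 + C)
o(F) = 4
r = -139/24 (r = -4 + (15 - 58)/(4 + 20) = -4 - 43/24 = -139/24 ≈ -5.7917)
r + 28*K(6) = -139/24 + 28*(5 + 6) = -139/24 + 28*11 = -139/24 + 308 = 7253/24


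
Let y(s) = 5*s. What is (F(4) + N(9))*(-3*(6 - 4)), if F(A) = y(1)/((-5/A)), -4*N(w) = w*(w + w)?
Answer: 267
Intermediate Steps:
N(w) = -w²/2 (N(w) = -w*(w + w)/4 = -w*2*w/4 = -w²/2)
F(A) = -A (F(A) = (5*1)/((-5/A)) = 5*(-A/5) = -A)
(F(4) + N(9))*(-3*(6 - 4)) = (-1*4 - ½*9²)*(-3*(6 - 4)) = (-4 - ½*81)*(-3*2) = (-4 - 81/2)*(-6) = -89/2*(-6) = 267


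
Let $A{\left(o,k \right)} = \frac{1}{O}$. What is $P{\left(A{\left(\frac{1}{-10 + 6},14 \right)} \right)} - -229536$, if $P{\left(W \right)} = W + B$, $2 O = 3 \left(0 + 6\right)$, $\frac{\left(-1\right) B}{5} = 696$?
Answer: $\frac{2034505}{9} \approx 2.2606 \cdot 10^{5}$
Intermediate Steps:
$B = -3480$ ($B = \left(-5\right) 696 = -3480$)
$O = 9$ ($O = \frac{3 \left(0 + 6\right)}{2} = \frac{3 \cdot 6}{2} = \frac{1}{2} \cdot 18 = 9$)
$A{\left(o,k \right)} = \frac{1}{9}$
$P{\left(W \right)} = -3480 + W$ ($P{\left(W \right)} = W - 3480 = -3480 + W$)
$P{\left(A{\left(\frac{1}{-10 + 6},14 \right)} \right)} - -229536 = \left(-3480 + \frac{1}{9}\right) - -229536 = - \frac{31319}{9} + 229536 = \frac{2034505}{9}$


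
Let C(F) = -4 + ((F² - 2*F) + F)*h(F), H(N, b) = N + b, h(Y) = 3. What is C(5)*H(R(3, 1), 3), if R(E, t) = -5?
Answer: -112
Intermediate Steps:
C(F) = -4 - 3*F + 3*F² (C(F) = -4 + ((F² - 2*F) + F)*3 = -4 + (F² - F)*3 = -4 + (-3*F + 3*F²) = -4 - 3*F + 3*F²)
C(5)*H(R(3, 1), 3) = (-4 - 3*5 + 3*5²)*(-5 + 3) = (-4 - 15 + 3*25)*(-2) = (-4 - 15 + 75)*(-2) = 56*(-2) = -112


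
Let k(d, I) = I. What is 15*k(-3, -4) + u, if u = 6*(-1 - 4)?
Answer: -90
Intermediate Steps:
u = -30 (u = 6*(-5) = -30)
15*k(-3, -4) + u = 15*(-4) - 30 = -60 - 30 = -90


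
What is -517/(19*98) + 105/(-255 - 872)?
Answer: -15881/42826 ≈ -0.37083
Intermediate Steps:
-517/(19*98) + 105/(-255 - 872) = -517/1862 + 105/(-1127) = -517*1/1862 + 105*(-1/1127) = -517/1862 - 15/161 = -15881/42826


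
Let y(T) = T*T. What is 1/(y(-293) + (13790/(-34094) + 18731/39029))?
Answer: 665327363/57117738988589 ≈ 1.1648e-5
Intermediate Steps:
y(T) = T**2
1/(y(-293) + (13790/(-34094) + 18731/39029)) = 1/((-293)**2 + (13790/(-34094) + 18731/39029)) = 1/(85849 + (13790*(-1/34094) + 18731*(1/39029))) = 1/(85849 + (-6895/17047 + 18731/39029)) = 1/(85849 + 50202402/665327363) = 1/(57117738988589/665327363) = 665327363/57117738988589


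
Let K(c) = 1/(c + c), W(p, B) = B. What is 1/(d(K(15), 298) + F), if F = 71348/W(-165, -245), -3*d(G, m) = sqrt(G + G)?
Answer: -471967020/137444489803 + 36015*sqrt(15)/137444489803 ≈ -0.0034329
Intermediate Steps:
K(c) = 1/(2*c)
d(G, m) = -sqrt(2)*sqrt(G)/3 (d(G, m) = -sqrt(G + G)/3 = -sqrt(2)*sqrt(G)/3)
F = -71348/245 (F = 71348/(-245) = 71348*(-1/245) = -71348/245 ≈ -291.22)
1/(d(K(15), 298) + F) = 1/(-sqrt(2)*sqrt((1/2)/15)/3 - 71348/245) = 1/(-sqrt(2)*sqrt((1/2)*(1/15))/3 - 71348/245) = 1/(-sqrt(2)*sqrt(1/30)/3 - 71348/245) = 1/(-sqrt(2)*sqrt(30)/30/3 - 71348/245) = 1/(-sqrt(15)/45 - 71348/245) = 1/(-71348/245 - sqrt(15)/45)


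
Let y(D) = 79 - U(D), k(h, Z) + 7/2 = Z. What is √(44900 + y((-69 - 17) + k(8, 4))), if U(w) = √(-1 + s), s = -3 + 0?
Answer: √(44979 - 2*I) ≈ 212.08 - 0.0047*I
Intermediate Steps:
k(h, Z) = -7/2 + Z
s = -3
U(w) = 2*I (U(w) = √(-1 - 3) = √(-4) = 2*I)
y(D) = 79 - 2*I
√(44900 + y((-69 - 17) + k(8, 4))) = √(44900 + (79 - 2*I)) = √(44979 - 2*I)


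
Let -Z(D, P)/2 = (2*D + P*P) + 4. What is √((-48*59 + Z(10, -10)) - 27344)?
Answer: 2*I*√7606 ≈ 174.42*I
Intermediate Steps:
Z(D, P) = -8 - 4*D - 2*P² (Z(D, P) = -2*((2*D + P*P) + 4) = -2*((2*D + P²) + 4) = -2*((P² + 2*D) + 4) = -2*(4 + P² + 2*D) = -8 - 4*D - 2*P²)
√((-48*59 + Z(10, -10)) - 27344) = √((-48*59 + (-8 - 4*10 - 2*(-10)²)) - 27344) = √((-2832 + (-8 - 40 - 2*100)) - 27344) = √((-2832 + (-8 - 40 - 200)) - 27344) = √((-2832 - 248) - 27344) = √(-3080 - 27344) = √(-30424) = 2*I*√7606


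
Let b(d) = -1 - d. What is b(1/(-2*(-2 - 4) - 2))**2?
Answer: 121/100 ≈ 1.2100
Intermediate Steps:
b(1/(-2*(-2 - 4) - 2))**2 = (-1 - 1/(-2*(-2 - 4) - 2))**2 = (-1 - 1/(-2*(-6) - 2))**2 = (-1 - 1/(12 - 2))**2 = (-1 - 1/10)**2 = (-11/10)**2 = 121/100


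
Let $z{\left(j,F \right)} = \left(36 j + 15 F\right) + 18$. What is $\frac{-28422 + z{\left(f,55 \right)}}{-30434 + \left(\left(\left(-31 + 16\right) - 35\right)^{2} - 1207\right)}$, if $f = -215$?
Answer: $\frac{35319}{29141} \approx 1.212$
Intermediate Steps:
$z{\left(j,F \right)} = 18 + 15 F + 36 j$ ($z{\left(j,F \right)} = \left(15 F + 36 j\right) + 18 = 18 + 15 F + 36 j$)
$\frac{-28422 + z{\left(f,55 \right)}}{-30434 + \left(\left(\left(-31 + 16\right) - 35\right)^{2} - 1207\right)} = \frac{-28422 + \left(18 + 15 \cdot 55 + 36 \left(-215\right)\right)}{-30434 + \left(\left(\left(-31 + 16\right) - 35\right)^{2} - 1207\right)} = \frac{-28422 + \left(18 + 825 - 7740\right)}{-30434 - \left(1207 - \left(-15 - 35\right)^{2}\right)} = \frac{-28422 - 6897}{-30434 - \left(1207 - \left(-50\right)^{2}\right)} = - \frac{35319}{-30434 + \left(2500 - 1207\right)} = - \frac{35319}{-30434 + 1293} = - \frac{35319}{-29141} = \left(-35319\right) \left(- \frac{1}{29141}\right) = \frac{35319}{29141}$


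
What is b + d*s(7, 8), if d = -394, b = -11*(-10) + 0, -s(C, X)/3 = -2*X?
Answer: -18802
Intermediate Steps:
s(C, X) = 6*X (s(C, X) = -(-6)*X = 6*X)
b = 110 (b = 110 + 0 = 110)
b + d*s(7, 8) = 110 - 2364*8 = 110 - 394*48 = 110 - 18912 = -18802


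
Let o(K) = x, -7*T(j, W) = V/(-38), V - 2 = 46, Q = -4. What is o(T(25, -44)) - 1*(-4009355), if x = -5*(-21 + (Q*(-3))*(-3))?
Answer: 4009640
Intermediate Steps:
V = 48 (V = 2 + 46 = 48)
T(j, W) = 24/133 (T(j, W) = -48/(7*(-38)) = -48*(-1)/(7*38) = -1/7*(-24/19) = 24/133)
x = 285 (x = -5*(-21 - 4*(-3)*(-3)) = -5*(-21 + 12*(-3)) = -5*(-21 - 36) = -5*(-57) = 285)
o(K) = 285
o(T(25, -44)) - 1*(-4009355) = 285 - 1*(-4009355) = 285 + 4009355 = 4009640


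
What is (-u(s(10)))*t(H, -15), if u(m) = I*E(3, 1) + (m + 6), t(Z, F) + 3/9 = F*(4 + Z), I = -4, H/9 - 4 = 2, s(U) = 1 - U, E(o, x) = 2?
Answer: -28721/3 ≈ -9573.7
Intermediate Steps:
H = 54 (H = 36 + 9*2 = 36 + 18 = 54)
t(Z, F) = -1/3 + F*(4 + Z)
u(m) = -2 + m (u(m) = -4*2 + (m + 6) = -8 + (6 + m) = -2 + m)
(-u(s(10)))*t(H, -15) = (-(-2 + (1 - 1*10)))*(-1/3 + 4*(-15) - 15*54) = (-(-2 + (1 - 10)))*(-1/3 - 60 - 810) = -(-2 - 9)*(-2611/3) = -1*(-11)*(-2611/3) = 11*(-2611/3) = -28721/3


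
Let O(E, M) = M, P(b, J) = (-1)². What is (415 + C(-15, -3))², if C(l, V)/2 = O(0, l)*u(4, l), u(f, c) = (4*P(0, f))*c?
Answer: 4906225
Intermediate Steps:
P(b, J) = 1
u(f, c) = 4*c (u(f, c) = (4*1)*c = 4*c)
C(l, V) = 8*l² (C(l, V) = 2*(l*(4*l)) = 2*(4*l²) = 8*l²)
(415 + C(-15, -3))² = (415 + 8*(-15)²)² = (415 + 8*225)² = (415 + 1800)² = 2215² = 4906225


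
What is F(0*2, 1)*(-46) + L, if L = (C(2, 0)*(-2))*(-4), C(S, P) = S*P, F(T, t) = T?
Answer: 0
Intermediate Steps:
C(S, P) = P*S
L = 0 (L = ((0*2)*(-2))*(-4) = (0*(-2))*(-4) = 0*(-4) = 0)
F(0*2, 1)*(-46) + L = (0*2)*(-46) + 0 = 0*(-46) + 0 = 0 + 0 = 0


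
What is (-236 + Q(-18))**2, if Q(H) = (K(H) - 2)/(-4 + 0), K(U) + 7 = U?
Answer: 840889/16 ≈ 52556.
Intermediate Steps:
K(U) = -7 + U
Q(H) = 9/4 - H/4 (Q(H) = ((-7 + H) - 2)/(-4 + 0) = (-9 + H)/(-4) = (-9 + H)*(-1/4) = 9/4 - H/4)
(-236 + Q(-18))**2 = (-236 + (9/4 - 1/4*(-18)))**2 = (-236 + (9/4 + 9/2))**2 = (-236 + 27/4)**2 = (-917/4)**2 = 840889/16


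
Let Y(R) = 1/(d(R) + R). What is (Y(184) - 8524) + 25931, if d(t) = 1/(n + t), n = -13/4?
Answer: 2315758375/133036 ≈ 17407.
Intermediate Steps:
n = -13/4 (n = -13*¼ = -13/4 ≈ -3.2500)
d(t) = 1/(-13/4 + t)
Y(R) = 1/(R + 4/(-13 + 4*R)) (Y(R) = 1/(4/(-13 + 4*R) + R) = 1/(R + 4/(-13 + 4*R)))
(Y(184) - 8524) + 25931 = ((-13 + 4*184)/(4 + 184*(-13 + 4*184)) - 8524) + 25931 = ((-13 + 736)/(4 + 184*(-13 + 736)) - 8524) + 25931 = (723/(4 + 184*723) - 8524) + 25931 = (723/(4 + 133032) - 8524) + 25931 = (723/133036 - 8524) + 25931 = -1133998141/133036 + 25931 = 2315758375/133036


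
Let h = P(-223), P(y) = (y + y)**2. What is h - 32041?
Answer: 166875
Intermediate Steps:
P(y) = 4*y**2 (P(y) = (2*y)**2 = 4*y**2)
h = 198916 (h = 4*(-223)**2 = 4*49729 = 198916)
h - 32041 = 198916 - 32041 = 166875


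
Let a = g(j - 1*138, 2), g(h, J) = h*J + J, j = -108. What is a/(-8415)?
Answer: 98/1683 ≈ 0.058229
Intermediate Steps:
g(h, J) = J + J*h (g(h, J) = J*h + J = J + J*h)
a = -490 (a = 2*(1 + (-108 - 1*138)) = 2*(1 + (-108 - 138)) = 2*(1 - 246) = 2*(-245) = -490)
a/(-8415) = -490/(-8415) = -490*(-1/8415) = 98/1683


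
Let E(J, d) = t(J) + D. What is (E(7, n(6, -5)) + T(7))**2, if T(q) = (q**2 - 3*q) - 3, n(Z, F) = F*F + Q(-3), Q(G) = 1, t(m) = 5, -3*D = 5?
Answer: 7225/9 ≈ 802.78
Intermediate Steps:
D = -5/3 (D = -1/3*5 = -5/3 ≈ -1.6667)
n(Z, F) = 1 + F**2 (n(Z, F) = F*F + 1 = F**2 + 1 = 1 + F**2)
T(q) = -3 + q**2 - 3*q
E(J, d) = 10/3 (E(J, d) = 5 - 5/3 = 10/3)
(E(7, n(6, -5)) + T(7))**2 = (10/3 + (-3 + 7**2 - 3*7))**2 = (10/3 + (-3 + 49 - 21))**2 = (10/3 + 25)**2 = (85/3)**2 = 7225/9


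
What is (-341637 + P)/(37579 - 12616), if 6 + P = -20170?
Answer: -361813/24963 ≈ -14.494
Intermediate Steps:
P = -20176 (P = -6 - 20170 = -20176)
(-341637 + P)/(37579 - 12616) = (-341637 - 20176)/(37579 - 12616) = -361813/24963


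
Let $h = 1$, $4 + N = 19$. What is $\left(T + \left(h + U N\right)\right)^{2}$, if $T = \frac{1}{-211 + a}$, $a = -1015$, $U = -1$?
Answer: $\frac{294637225}{1503076} \approx 196.02$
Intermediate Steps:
$N = 15$ ($N = -4 + 19 = 15$)
$T = - \frac{1}{1226}$ ($T = \frac{1}{-211 - 1015} = \frac{1}{-1226} = - \frac{1}{1226} \approx -0.00081566$)
$\left(T + \left(h + U N\right)\right)^{2} = \left(- \frac{1}{1226} + \left(1 - 15\right)\right)^{2} = \left(- \frac{1}{1226} - 14\right)^{2} = \left(- \frac{17165}{1226}\right)^{2} = \frac{294637225}{1503076}$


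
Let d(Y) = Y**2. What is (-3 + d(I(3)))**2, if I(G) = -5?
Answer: 484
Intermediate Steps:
(-3 + d(I(3)))**2 = (-3 + (-5)**2)**2 = (-3 + 25)**2 = 22**2 = 484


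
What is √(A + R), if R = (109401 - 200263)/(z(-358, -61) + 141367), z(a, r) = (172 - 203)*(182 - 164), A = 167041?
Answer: √3311938258293363/140809 ≈ 408.71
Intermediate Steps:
z(a, r) = -558 (z(a, r) = -31*18 = -558)
R = -90862/140809 (R = (109401 - 200263)/(-558 + 141367) = -90862/140809 ≈ -0.64529)
√(A + R) = √(167041 - 90862/140809) = √(23520785307/140809) = √3311938258293363/140809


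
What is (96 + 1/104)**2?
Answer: 99700225/10816 ≈ 9217.8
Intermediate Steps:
(96 + 1/104)**2 = (9985/104)**2 = 99700225/10816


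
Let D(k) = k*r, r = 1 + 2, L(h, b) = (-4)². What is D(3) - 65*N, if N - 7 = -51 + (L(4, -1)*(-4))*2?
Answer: 11189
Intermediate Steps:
L(h, b) = 16
N = -172 (N = 7 + (-51 + (16*(-4))*2) = 7 + (-51 - 64*2) = 7 + (-51 - 128) = 7 - 179 = -172)
r = 3
D(k) = 3*k (D(k) = k*3 = 3*k)
D(3) - 65*N = 3*3 - 65*(-172) = 9 + 11180 = 11189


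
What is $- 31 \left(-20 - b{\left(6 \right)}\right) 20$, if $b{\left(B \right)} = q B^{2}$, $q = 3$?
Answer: $79360$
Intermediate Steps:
$b{\left(B \right)} = 3 B^{2}$
$- 31 \left(-20 - b{\left(6 \right)}\right) 20 = - 31 \left(-20 - 3 \cdot 6^{2}\right) 20 = - 31 \left(-20 - 3 \cdot 36\right) 20 = - 31 \left(-20 - 108\right) 20 = \left(-31\right) \left(-128\right) 20 = 3968 \cdot 20 = 79360$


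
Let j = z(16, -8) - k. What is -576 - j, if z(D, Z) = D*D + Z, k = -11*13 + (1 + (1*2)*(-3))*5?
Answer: -992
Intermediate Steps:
k = -168 (k = -143 + (1 + 2*(-3))*5 = -143 + (1 - 6)*5 = -143 - 5*5 = -143 - 25 = -168)
z(D, Z) = Z + D² (z(D, Z) = D² + Z = Z + D²)
j = 416 (j = (-8 + 16²) - 1*(-168) = (-8 + 256) + 168 = 248 + 168 = 416)
-576 - j = -576 - 1*416 = -576 - 416 = -992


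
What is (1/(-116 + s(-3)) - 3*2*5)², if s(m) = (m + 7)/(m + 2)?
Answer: 12967201/14400 ≈ 900.50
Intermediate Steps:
s(m) = (7 + m)/(2 + m)
(1/(-116 + s(-3)) - 3*2*5)² = (1/(-116 + (7 - 3)/(2 - 3)) - 3*2*5)² = (1/(-116 + 4/(-1)) - 6*5)² = (1/(-116 - 1*4) - 30)² = (1/(-116 - 4) - 30)² = (1/(-120) - 30)² = (-1/120 - 30)² = (-3601/120)² = 12967201/14400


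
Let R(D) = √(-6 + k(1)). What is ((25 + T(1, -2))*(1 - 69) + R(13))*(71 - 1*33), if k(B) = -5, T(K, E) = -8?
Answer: -43928 + 38*I*√11 ≈ -43928.0 + 126.03*I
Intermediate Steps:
R(D) = I*√11 (R(D) = √(-6 - 5) = √(-11) = I*√11)
((25 + T(1, -2))*(1 - 69) + R(13))*(71 - 1*33) = ((25 - 8)*(1 - 69) + I*√11)*(71 - 1*33) = (17*(-68) + I*√11)*(71 - 33) = (-1156 + I*√11)*38 = -43928 + 38*I*√11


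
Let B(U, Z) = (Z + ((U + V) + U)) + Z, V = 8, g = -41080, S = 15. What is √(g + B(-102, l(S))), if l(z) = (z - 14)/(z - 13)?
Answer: 5*I*√1651 ≈ 203.16*I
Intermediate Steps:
l(z) = (-14 + z)/(-13 + z)
B(U, Z) = 8 + 2*U + 2*Z (B(U, Z) = (Z + ((U + 8) + U)) + Z = (Z + ((8 + U) + U)) + Z = (Z + (8 + 2*U)) + Z = (8 + Z + 2*U) + Z = 8 + 2*U + 2*Z)
√(g + B(-102, l(S))) = √(-41080 + (8 + 2*(-102) + 2*((-14 + 15)/(-13 + 15)))) = √(-41080 + (8 - 204 + 2*(1/2))) = √(-41080 + (8 - 204 + 2*((½)*1))) = √(-41080 + (8 - 204 + 2*(½))) = √(-41080 + (8 - 204 + 1)) = √(-41080 - 195) = √(-41275) = 5*I*√1651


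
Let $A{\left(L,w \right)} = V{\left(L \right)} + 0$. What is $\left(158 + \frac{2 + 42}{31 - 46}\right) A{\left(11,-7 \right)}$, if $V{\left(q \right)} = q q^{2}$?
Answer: $\frac{3095906}{15} \approx 2.0639 \cdot 10^{5}$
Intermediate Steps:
$V{\left(q \right)} = q^{3}$
$A{\left(L,w \right)} = L^{3}$ ($A{\left(L,w \right)} = L^{3} + 0 = L^{3}$)
$\left(158 + \frac{2 + 42}{31 - 46}\right) A{\left(11,-7 \right)} = \left(158 + \frac{2 + 42}{31 - 46}\right) 11^{3} = \left(158 + \frac{44}{-15}\right) 1331 = \left(158 + 44 \left(- \frac{1}{15}\right)\right) 1331 = \left(158 - \frac{44}{15}\right) 1331 = \frac{2326}{15} \cdot 1331 = \frac{3095906}{15}$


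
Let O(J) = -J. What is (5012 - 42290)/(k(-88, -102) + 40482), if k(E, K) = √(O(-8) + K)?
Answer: -754543998/819396209 + 18639*I*√94/819396209 ≈ -0.92085 + 0.00022054*I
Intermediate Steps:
k(E, K) = √(8 + K) (k(E, K) = √(-1*(-8) + K) = √(8 + K))
(5012 - 42290)/(k(-88, -102) + 40482) = (5012 - 42290)/(√(8 - 102) + 40482) = -37278/(√(-94) + 40482) = -37278/(I*√94 + 40482) = -37278/(40482 + I*√94)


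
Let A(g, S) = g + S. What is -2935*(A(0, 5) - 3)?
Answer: -5870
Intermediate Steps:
A(g, S) = S + g
-2935*(A(0, 5) - 3) = -2935*((5 + 0) - 3) = -2935*(5 - 3) = -2935*2 = -587*10 = -5870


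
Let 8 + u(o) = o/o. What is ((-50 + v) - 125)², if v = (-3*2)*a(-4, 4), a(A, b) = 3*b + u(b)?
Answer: 42025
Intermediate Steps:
u(o) = -7 (u(o) = -8 + o/o = -8 + 1 = -7)
a(A, b) = -7 + 3*b (a(A, b) = 3*b - 7 = -7 + 3*b)
v = -30 (v = (-3*2)*(-7 + 3*4) = -6*(-7 + 12) = -6*5 = -30)
((-50 + v) - 125)² = ((-50 - 30) - 125)² = (-80 - 125)² = (-205)² = 42025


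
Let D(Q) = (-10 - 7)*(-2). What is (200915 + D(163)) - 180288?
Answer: 20661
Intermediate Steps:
D(Q) = 34 (D(Q) = -17*(-2) = 34)
(200915 + D(163)) - 180288 = (200915 + 34) - 180288 = 200949 - 180288 = 20661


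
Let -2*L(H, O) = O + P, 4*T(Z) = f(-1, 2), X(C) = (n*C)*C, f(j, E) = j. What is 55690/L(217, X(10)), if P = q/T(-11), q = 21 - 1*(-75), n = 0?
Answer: 27845/96 ≈ 290.05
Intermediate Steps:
X(C) = 0 (X(C) = (0*C)*C = 0*C = 0)
q = 96 (q = 21 + 75 = 96)
T(Z) = -¼ (T(Z) = (¼)*(-1) = -¼)
P = -384 (P = 96/(-¼) = 96*(-4) = -384)
L(H, O) = 192 - O/2 (L(H, O) = -(O - 384)/2 = -(-384 + O)/2 = 192 - O/2)
55690/L(217, X(10)) = 55690/(192 - ½*0) = 55690/(192 + 0) = 55690/192 = 55690*(1/192) = 27845/96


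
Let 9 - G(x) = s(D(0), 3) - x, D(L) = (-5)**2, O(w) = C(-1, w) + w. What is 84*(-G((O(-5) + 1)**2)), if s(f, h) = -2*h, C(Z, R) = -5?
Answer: -8064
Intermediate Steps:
O(w) = -5 + w
D(L) = 25
G(x) = 15 + x (G(x) = 9 - (-2*3 - x) = 9 - (-6 - x) = 9 + (6 + x) = 15 + x)
84*(-G((O(-5) + 1)**2)) = 84*(-(15 + ((-5 - 5) + 1)**2)) = 84*(-(15 + (-10 + 1)**2)) = 84*(-(15 + (-9)**2)) = 84*(-(15 + 81)) = 84*(-1*96) = 84*(-96) = -8064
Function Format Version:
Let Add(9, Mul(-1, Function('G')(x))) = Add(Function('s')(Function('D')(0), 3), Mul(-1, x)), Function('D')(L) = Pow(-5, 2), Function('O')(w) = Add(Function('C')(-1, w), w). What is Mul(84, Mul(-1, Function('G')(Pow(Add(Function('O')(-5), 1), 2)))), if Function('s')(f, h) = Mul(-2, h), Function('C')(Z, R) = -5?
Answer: -8064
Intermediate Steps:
Function('O')(w) = Add(-5, w)
Function('D')(L) = 25
Function('G')(x) = Add(15, x) (Function('G')(x) = Add(9, Mul(-1, Add(Mul(-2, 3), Mul(-1, x)))) = Add(9, Mul(-1, Add(-6, Mul(-1, x)))) = Add(9, Add(6, x)) = Add(15, x))
Mul(84, Mul(-1, Function('G')(Pow(Add(Function('O')(-5), 1), 2)))) = Mul(84, Mul(-1, Add(15, Pow(Add(Add(-5, -5), 1), 2)))) = Mul(84, Mul(-1, Add(15, Pow(Add(-10, 1), 2)))) = Mul(84, Mul(-1, Add(15, Pow(-9, 2)))) = Mul(84, Mul(-1, Add(15, 81))) = Mul(84, Mul(-1, 96)) = Mul(84, -96) = -8064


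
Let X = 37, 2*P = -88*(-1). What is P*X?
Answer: 1628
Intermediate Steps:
P = 44 (P = (-88*(-1))/2 = (½)*88 = 44)
P*X = 44*37 = 1628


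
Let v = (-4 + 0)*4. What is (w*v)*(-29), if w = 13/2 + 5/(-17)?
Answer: 48952/17 ≈ 2879.5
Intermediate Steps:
w = 211/34 (w = 13*(½) + 5*(-1/17) = 13/2 - 5/17 = 211/34 ≈ 6.2059)
v = -16 (v = -4*4 = -16)
(w*v)*(-29) = ((211/34)*(-16))*(-29) = -1688/17*(-29) = 48952/17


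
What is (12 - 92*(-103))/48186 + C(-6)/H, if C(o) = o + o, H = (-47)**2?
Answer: 10190380/53221437 ≈ 0.19147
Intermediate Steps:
H = 2209
C(o) = 2*o
(12 - 92*(-103))/48186 + C(-6)/H = (12 - 92*(-103))/48186 + (2*(-6))/2209 = (12 + 9476)*(1/48186) - 12*1/2209 = 9488*(1/48186) - 12/2209 = 4744/24093 - 12/2209 = 10190380/53221437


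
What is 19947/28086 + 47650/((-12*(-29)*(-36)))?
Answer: -90700157/29321784 ≈ -3.0933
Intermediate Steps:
19947/28086 + 47650/((-12*(-29)*(-36))) = 19947*(1/28086) + 47650/((348*(-36))) = 6649/9362 + 47650/(-12528) = 6649/9362 + 47650*(-1/12528) = 6649/9362 - 23825/6264 = -90700157/29321784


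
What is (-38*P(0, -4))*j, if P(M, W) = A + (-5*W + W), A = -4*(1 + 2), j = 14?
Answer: -2128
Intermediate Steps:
A = -12 (A = -4*3 = -12)
P(M, W) = -12 - 4*W (P(M, W) = -12 + (-5*W + W) = -12 - 4*W)
(-38*P(0, -4))*j = -38*(-12 - 4*(-4))*14 = -38*(-12 + 16)*14 = -38*4*14 = -152*14 = -2128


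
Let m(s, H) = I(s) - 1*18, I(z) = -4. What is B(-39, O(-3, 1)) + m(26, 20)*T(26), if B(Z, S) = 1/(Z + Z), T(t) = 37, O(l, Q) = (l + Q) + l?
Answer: -63493/78 ≈ -814.01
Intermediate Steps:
O(l, Q) = Q + 2*l (O(l, Q) = (Q + l) + l = Q + 2*l)
m(s, H) = -22 (m(s, H) = -4 - 1*18 = -4 - 18 = -22)
B(Z, S) = 1/(2*Z)
B(-39, O(-3, 1)) + m(26, 20)*T(26) = (½)/(-39) - 22*37 = (½)*(-1/39) - 814 = -1/78 - 814 = -63493/78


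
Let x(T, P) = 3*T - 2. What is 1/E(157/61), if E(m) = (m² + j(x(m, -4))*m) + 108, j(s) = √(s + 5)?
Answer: 14560273/1659939487 - 584197*√39894/180933404083 ≈ 0.0081267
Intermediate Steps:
x(T, P) = -2 + 3*T
j(s) = √(5 + s)
E(m) = 108 + m² + m*√(3 + 3*m) (E(m) = (m² + √(5 + (-2 + 3*m))*m) + 108 = (m² + √(3 + 3*m)*m) + 108 = (m² + m*√(3 + 3*m)) + 108 = 108 + m² + m*√(3 + 3*m))
1/E(157/61) = 1/(108 + (157/61)² + (157/61)*√(3 + 3*(157/61))) = 1/(108 + (157*(1/61))² + (157*(1/61))*√(3 + 3*(157*(1/61)))) = 1/(108 + (157/61)² + 157*√(3 + 3*(157/61))/61) = 1/(108 + 24649/3721 + 157*√(3 + 471/61)/61) = 1/(108 + 24649/3721 + 157*√(654/61)/61) = 1/(108 + 24649/3721 + 157*(√39894/61)/61) = 1/(108 + 24649/3721 + 157*√39894/3721) = 1/(426517/3721 + 157*√39894/3721)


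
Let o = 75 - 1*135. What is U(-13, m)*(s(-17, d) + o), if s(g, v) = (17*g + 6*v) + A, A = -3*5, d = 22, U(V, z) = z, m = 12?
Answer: -2784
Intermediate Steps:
A = -15
s(g, v) = -15 + 6*v + 17*g (s(g, v) = (17*g + 6*v) - 15 = (6*v + 17*g) - 15 = -15 + 6*v + 17*g)
o = -60 (o = 75 - 135 = -60)
U(-13, m)*(s(-17, d) + o) = 12*((-15 + 6*22 + 17*(-17)) - 60) = 12*((-15 + 132 - 289) - 60) = 12*(-172 - 60) = 12*(-232) = -2784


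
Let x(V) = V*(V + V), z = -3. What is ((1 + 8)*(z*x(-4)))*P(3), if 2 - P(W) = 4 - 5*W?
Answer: -11232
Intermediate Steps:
P(W) = -2 + 5*W (P(W) = 2 - (4 - 5*W) = 2 + (-4 + 5*W) = -2 + 5*W)
x(V) = 2*V² (x(V) = V*(2*V) = 2*V²)
((1 + 8)*(z*x(-4)))*P(3) = ((1 + 8)*(-6*(-4)²))*(-2 + 5*3) = (9*(-6*16))*(-2 + 15) = (9*(-3*32))*13 = (9*(-96))*13 = -864*13 = -11232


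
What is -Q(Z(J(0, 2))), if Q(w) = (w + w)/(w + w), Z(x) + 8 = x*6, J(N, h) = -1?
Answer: -1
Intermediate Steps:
Z(x) = -8 + 6*x (Z(x) = -8 + x*6 = -8 + 6*x)
Q(w) = 1 (Q(w) = (2*w)/((2*w)) = (2*w)*(1/(2*w)) = 1)
-Q(Z(J(0, 2))) = -1*1 = -1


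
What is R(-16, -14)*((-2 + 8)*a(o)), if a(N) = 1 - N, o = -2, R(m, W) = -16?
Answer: -288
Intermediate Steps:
R(-16, -14)*((-2 + 8)*a(o)) = -16*(-2 + 8)*(1 - 1*(-2)) = -96*(1 + 2) = -96*3 = -16*18 = -288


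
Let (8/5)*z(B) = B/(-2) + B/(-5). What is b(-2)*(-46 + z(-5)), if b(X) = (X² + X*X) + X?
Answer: -2103/8 ≈ -262.88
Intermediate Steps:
z(B) = -7*B/16 (z(B) = 5*(B/(-2) + B/(-5))/8 = 5*(B*(-½) + B*(-⅕))/8 = 5*(-B/2 - B/5)/8 = 5*(-7*B/10)/8 = -7*B/16)
b(X) = X + 2*X² (b(X) = (X² + X²) + X = 2*X² + X = X + 2*X²)
b(-2)*(-46 + z(-5)) = (-2*(1 + 2*(-2)))*(-46 - 7/16*(-5)) = (-2*(1 - 4))*(-46 + 35/16) = -2*(-3)*(-701/16) = 6*(-701/16) = -2103/8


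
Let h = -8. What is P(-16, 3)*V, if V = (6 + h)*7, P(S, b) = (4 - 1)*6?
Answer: -252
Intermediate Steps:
P(S, b) = 18 (P(S, b) = 3*6 = 18)
V = -14 (V = (6 - 8)*7 = -2*7 = -14)
P(-16, 3)*V = 18*(-14) = -252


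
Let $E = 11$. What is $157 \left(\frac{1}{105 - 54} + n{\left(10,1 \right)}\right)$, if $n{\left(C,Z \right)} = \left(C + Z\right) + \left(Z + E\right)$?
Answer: $\frac{184318}{51} \approx 3614.1$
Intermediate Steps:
$n{\left(C,Z \right)} = 11 + C + 2 Z$ ($n{\left(C,Z \right)} = \left(C + Z\right) + \left(Z + 11\right) = \left(C + Z\right) + \left(11 + Z\right) = 11 + C + 2 Z$)
$157 \left(\frac{1}{105 - 54} + n{\left(10,1 \right)}\right) = 157 \left(\frac{1}{105 - 54} + \left(11 + 10 + 2 \cdot 1\right)\right) = 157 \left(\frac{1}{51} + \left(11 + 10 + 2\right)\right) = 157 \left(\frac{1}{51} + 23\right) = 157 \cdot \frac{1174}{51} = \frac{184318}{51}$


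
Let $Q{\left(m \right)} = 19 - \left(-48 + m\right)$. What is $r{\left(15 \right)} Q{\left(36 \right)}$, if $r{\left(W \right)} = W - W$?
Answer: $0$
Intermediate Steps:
$Q{\left(m \right)} = 67 - m$
$r{\left(W \right)} = 0$
$r{\left(15 \right)} Q{\left(36 \right)} = 0 \left(67 - 36\right) = 0 \cdot 31 = 0$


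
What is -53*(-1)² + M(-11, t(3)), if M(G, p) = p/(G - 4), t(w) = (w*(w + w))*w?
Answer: -283/5 ≈ -56.600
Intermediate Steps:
t(w) = 2*w³ (t(w) = (w*(2*w))*w = (2*w²)*w = 2*w³)
M(G, p) = p/(-4 + G)
-53*(-1)² + M(-11, t(3)) = -53*(-1)² + (2*3³)/(-4 - 11) = -53*1 + (2*27)/(-15) = -53 + 54*(-1/15) = -53 - 18/5 = -283/5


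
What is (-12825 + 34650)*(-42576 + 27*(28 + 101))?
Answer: -853204725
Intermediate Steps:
(-12825 + 34650)*(-42576 + 27*(28 + 101)) = 21825*(-42576 + 27*129) = 21825*(-42576 + 3483) = 21825*(-39093) = -853204725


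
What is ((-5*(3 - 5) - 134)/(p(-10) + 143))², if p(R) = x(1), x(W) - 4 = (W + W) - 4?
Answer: 15376/21025 ≈ 0.73132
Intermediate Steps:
x(W) = 2*W (x(W) = 4 + ((W + W) - 4) = 4 + (2*W - 4) = 4 + (-4 + 2*W) = 2*W)
p(R) = 2 (p(R) = 2*1 = 2)
((-5*(3 - 5) - 134)/(p(-10) + 143))² = ((-5*(3 - 5) - 134)/(2 + 143))² = ((-5*(-2) - 134)/145)² = ((10 - 134)*(1/145))² = (-124*1/145)² = (-124/145)² = 15376/21025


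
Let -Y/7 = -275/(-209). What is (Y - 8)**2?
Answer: 106929/361 ≈ 296.20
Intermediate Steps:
Y = -175/19 (Y = -(-1925)/(-209) = -(-1925)*(-1)/209 = -7*25/19 = -175/19 ≈ -9.2105)
(Y - 8)**2 = (-175/19 - 8)**2 = (-327/19)**2 = 106929/361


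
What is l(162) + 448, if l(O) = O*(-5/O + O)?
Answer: 26687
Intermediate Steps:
l(O) = O*(O - 5/O)
l(162) + 448 = (-5 + 162²) + 448 = (-5 + 26244) + 448 = 26239 + 448 = 26687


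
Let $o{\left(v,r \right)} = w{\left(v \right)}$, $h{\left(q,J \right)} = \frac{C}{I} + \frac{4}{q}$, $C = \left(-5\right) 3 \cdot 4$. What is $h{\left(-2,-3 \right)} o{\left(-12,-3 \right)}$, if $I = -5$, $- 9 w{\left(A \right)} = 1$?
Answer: $- \frac{10}{9} \approx -1.1111$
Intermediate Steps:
$w{\left(A \right)} = - \frac{1}{9}$ ($w{\left(A \right)} = \left(- \frac{1}{9}\right) 1 = - \frac{1}{9}$)
$C = -60$ ($C = \left(-15\right) 4 = -60$)
$h{\left(q,J \right)} = 12 + \frac{4}{q}$ ($h{\left(q,J \right)} = - \frac{60}{-5} + \frac{4}{q} = \left(-60\right) \left(- \frac{1}{5}\right) + \frac{4}{q} = 12 + \frac{4}{q}$)
$o{\left(v,r \right)} = - \frac{1}{9}$
$h{\left(-2,-3 \right)} o{\left(-12,-3 \right)} = \left(12 + \frac{4}{-2}\right) \left(- \frac{1}{9}\right) = \left(12 + 4 \left(- \frac{1}{2}\right)\right) \left(- \frac{1}{9}\right) = \left(12 - 2\right) \left(- \frac{1}{9}\right) = 10 \left(- \frac{1}{9}\right) = - \frac{10}{9}$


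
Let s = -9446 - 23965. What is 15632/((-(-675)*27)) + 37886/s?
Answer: -56063866/202971825 ≈ -0.27622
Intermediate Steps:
s = -33411
15632/((-(-675)*27)) + 37886/s = 15632/((-(-675)*27)) + 37886/(-33411) = 15632/((-675*(-27))) + 37886*(-1/33411) = 15632/18225 - 37886/33411 = -56063866/202971825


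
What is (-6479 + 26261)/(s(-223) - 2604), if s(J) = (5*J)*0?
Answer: -471/62 ≈ -7.5968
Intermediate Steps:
s(J) = 0
(-6479 + 26261)/(s(-223) - 2604) = (-6479 + 26261)/(0 - 2604) = 19782/(-2604) = 19782*(-1/2604) = -471/62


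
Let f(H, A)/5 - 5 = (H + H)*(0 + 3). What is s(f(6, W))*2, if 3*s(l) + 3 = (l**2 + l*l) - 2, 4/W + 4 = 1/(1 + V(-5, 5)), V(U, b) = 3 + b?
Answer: 56030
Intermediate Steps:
W = -36/35 (W = 4/(-4 + 1/(1 + (3 + 5))) = 4/(-4 + 1/(1 + 8)) = 4/(-4 + 1/9) = 4/(-35/9) = 4*(-9/35) = -36/35 ≈ -1.0286)
f(H, A) = 25 + 30*H (f(H, A) = 25 + 5*((H + H)*(0 + 3)) = 25 + 5*((2*H)*3) = 25 + 5*(6*H) = 25 + 30*H)
s(l) = -5/3 + 2*l**2/3 (s(l) = -1 + ((l**2 + l*l) - 2)/3 = -1 + ((l**2 + l**2) - 2)/3 = -1 + (2*l**2 - 2)/3 = -1 + (-2 + 2*l**2)/3 = -1 + (-2/3 + 2*l**2/3) = -5/3 + 2*l**2/3)
s(f(6, W))*2 = (-5/3 + 2*(25 + 30*6)**2/3)*2 = (-5/3 + 2*(25 + 180)**2/3)*2 = (-5/3 + (2/3)*205**2)*2 = (-5/3 + (2/3)*42025)*2 = (-5/3 + 84050/3)*2 = 28015*2 = 56030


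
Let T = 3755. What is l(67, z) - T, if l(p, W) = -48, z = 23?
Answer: -3803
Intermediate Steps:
l(67, z) - T = -48 - 1*3755 = -48 - 3755 = -3803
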